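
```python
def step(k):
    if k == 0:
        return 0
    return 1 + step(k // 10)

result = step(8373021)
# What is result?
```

Count of digits of 8373021: 7

Answer: 7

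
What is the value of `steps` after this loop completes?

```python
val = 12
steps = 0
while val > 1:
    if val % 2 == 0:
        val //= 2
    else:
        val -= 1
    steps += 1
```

Steps to reduce 12 to 1
`steps` takes the values: 0 → 1 → 2 → 3 → 4

Answer: 4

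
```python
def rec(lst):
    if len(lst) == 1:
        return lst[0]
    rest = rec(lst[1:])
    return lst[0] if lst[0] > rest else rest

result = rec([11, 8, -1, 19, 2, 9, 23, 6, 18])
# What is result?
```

Recursive max over [11, 8, -1, 19, 2, 9, 23, 6, 18] = 23

Answer: 23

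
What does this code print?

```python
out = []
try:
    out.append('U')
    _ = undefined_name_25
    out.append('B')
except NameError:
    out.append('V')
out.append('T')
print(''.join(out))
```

Execution trace: 'U' (try body) → 'V' (except NameError) → 'T' (after the try/except). Output: UVT

Answer: UVT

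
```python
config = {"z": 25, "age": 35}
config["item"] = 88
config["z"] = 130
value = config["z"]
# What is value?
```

Trace:
`config = {"z": 25, "age": 35}` → config = {'z': 25, 'age': 35}
`config["item"] = 88` → config = {'z': 25, 'age': 35, 'item': 88}
`config["z"] = 130` → config = {'z': 130, 'age': 35, 'item': 88}
`value = config["z"]` → value = 130
So value = 130

Answer: 130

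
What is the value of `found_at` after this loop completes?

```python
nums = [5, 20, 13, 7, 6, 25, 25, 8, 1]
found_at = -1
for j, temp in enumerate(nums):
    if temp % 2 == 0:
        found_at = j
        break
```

First even number index in [5, 20, 13, 7, 6, 25, 25, 8, 1]
`found_at` takes the values: -1 → 1

Answer: 1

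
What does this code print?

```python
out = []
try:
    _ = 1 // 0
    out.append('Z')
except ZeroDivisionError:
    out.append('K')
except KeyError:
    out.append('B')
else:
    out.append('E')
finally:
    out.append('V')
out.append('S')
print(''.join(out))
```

Execution trace: 'K' (except ZeroDivisionError) → 'V' (finally) → 'S' (after the try/except). Output: KVS

Answer: KVS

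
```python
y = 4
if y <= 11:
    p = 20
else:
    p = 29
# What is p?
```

Trace:
`y = 4` → y = 4
`if y <= 11: ...` → y <= 11 is True → p = 20
So p = 20

Answer: 20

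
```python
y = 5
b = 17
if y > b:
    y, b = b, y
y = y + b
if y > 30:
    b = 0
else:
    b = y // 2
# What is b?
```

Trace:
`y = 5` → y = 5
`b = 17` → b = 17
`if y > b: ...` → y > b is False → no variable changes
`y = y + b` → y = 22
`if y > 30: ...` → y > 30 is False, take else branch → b = 11
So b = 11

Answer: 11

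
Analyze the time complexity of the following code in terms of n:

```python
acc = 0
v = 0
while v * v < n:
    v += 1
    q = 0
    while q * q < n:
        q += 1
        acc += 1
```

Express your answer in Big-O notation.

Each loop level contributes: √n × √n. Multiplying the contributions gives O(n).

Answer: O(n)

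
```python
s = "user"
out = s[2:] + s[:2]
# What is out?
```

Trace:
`s = "user"` → s = 'user'
`out = s[2:] + s[:2]` → out = 'erus'
So out = 'erus'

Answer: 'erus'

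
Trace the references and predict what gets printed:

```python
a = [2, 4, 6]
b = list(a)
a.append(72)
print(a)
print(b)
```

Key concept: list() constructor creates copy.
Step by step:
`a = [2, 4, 6]` → a = [2, 4, 6]
`b = list(a)` → b = [2, 4, 6]
`a.append(72)` → a = [2, 4, 6, 72]
`print(a)` → prints [2, 4, 6, 72]
`print(b)` → prints [2, 4, 6]

Answer:
[2, 4, 6, 72]
[2, 4, 6]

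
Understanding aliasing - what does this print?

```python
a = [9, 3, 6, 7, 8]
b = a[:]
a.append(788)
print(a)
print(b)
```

Key concept: slice [:] creates copy.
Step by step:
`a = [9, 3, 6, 7, 8]` → a = [9, 3, 6, 7, 8]
`b = a[:]` → b = [9, 3, 6, 7, 8]
`a.append(788)` → a = [9, 3, 6, 7, 8, 788]
`print(a)` → prints [9, 3, 6, 7, 8, 788]
`print(b)` → prints [9, 3, 6, 7, 8]

Answer:
[9, 3, 6, 7, 8, 788]
[9, 3, 6, 7, 8]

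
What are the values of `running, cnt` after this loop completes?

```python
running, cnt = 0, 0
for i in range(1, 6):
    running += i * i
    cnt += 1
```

Sum of squares and count
`running, cnt` takes the values: (0, 0) → (1, 0) → (1, 1) → (5, 1) → (5, 2) → (14, 2) → (14, 3) → (30, 3) → (30, 4) → (55, 4) → (55, 5)

Answer: 55, 5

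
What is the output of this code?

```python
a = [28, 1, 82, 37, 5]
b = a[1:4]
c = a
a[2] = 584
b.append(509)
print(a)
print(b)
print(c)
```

Key concept: slice vs alias.
Step by step:
`a = [28, 1, 82, 37, 5]` → a = [28, 1, 82, 37, 5]
`b = a[1:4]` → b = [1, 82, 37]
`c = a` → c = [28, 1, 82, 37, 5] (same object as a)
`a[2] = 584` → a = [28, 1, 584, 37, 5] (same object as c); c = [28, 1, 584, 37, 5] (same object as a)
`b.append(509)` → b = [1, 82, 37, 509]
`print(a)` → prints [28, 1, 584, 37, 5]
`print(b)` → prints [1, 82, 37, 509]
`print(c)` → prints [28, 1, 584, 37, 5]

Answer:
[28, 1, 584, 37, 5]
[1, 82, 37, 509]
[28, 1, 584, 37, 5]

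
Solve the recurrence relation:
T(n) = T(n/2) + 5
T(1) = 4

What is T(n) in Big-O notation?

Each step divides n by 2 and adds 5. After log_2(n) steps we reach T(1)=4. So T(n) = 5·log_2(n) + 4 = O(log n).

Answer: O(log n)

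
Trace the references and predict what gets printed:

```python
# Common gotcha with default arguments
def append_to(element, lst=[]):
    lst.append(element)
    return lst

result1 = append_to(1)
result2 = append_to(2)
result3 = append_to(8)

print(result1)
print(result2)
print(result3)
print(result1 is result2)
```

Key concept: mutable default argument gotcha.
Step by step:
`result1 = append_to(1)` → result1 = [1]
`result2 = append_to(2)` → result1 = [1, 2] (same object as result2); result2 = [1, 2] (same object as result1)
`result3 = append_to(8)` → result1 = [1, 2, 8] (same object as result2, result3); result2 = [1, 2, 8] (same object as result1, result3); result3 = [1, 2, 8] (same object as result1, result2)
`print(result1)` → prints [1, 2, 8]
`print(result2)` → prints [1, 2, 8]
`print(result3)` → prints [1, 2, 8]
`print(result1 is result2)` → prints True

Answer:
[1, 2, 8]
[1, 2, 8]
[1, 2, 8]
True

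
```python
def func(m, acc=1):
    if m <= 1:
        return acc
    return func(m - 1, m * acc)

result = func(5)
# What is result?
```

Accumulator trace (n, acc): (5, 1) -> (4, 5) -> (3, 20) -> (2, 60) -> (1, 120) -> return 120

Answer: 120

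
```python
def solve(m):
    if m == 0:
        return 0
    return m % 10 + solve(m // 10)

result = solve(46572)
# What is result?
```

Sum of digits of 46572: 2 + 7 + 5 + 6 + 4 = 24

Answer: 24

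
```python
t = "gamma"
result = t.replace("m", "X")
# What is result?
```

Trace:
`t = "gamma"` → t = 'gamma'
`result = t.replace("m", "X")` → result = 'gaXXa'
So result = 'gaXXa'

Answer: 'gaXXa'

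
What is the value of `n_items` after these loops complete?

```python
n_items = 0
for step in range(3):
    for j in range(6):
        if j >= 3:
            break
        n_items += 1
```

Inner breaks at 3, outer runs 3 times
`n_items` takes the values: 0 → 1 → 2 → 3 → 4 → 5 → 6 → 7 → 8 → 9

Answer: 9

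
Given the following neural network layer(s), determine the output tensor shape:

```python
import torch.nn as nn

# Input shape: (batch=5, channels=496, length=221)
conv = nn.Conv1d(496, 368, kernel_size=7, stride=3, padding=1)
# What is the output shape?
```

Input: (5, 496, 221) -> Output: (5, 368, 73)

Answer: (5, 368, 73)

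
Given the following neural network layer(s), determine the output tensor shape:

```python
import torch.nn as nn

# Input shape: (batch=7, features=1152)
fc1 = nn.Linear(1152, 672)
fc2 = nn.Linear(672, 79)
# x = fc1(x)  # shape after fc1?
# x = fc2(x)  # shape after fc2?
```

Input: (7, 1152) -> after fc1: (7, 672) -> Output: (7, 79)

Answer: (7, 79)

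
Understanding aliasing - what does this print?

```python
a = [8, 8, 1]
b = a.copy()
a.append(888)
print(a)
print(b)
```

Key concept: list.copy() creates independent copy.
Step by step:
`a = [8, 8, 1]` → a = [8, 8, 1]
`b = a.copy()` → b = [8, 8, 1]
`a.append(888)` → a = [8, 8, 1, 888]
`print(a)` → prints [8, 8, 1, 888]
`print(b)` → prints [8, 8, 1]

Answer:
[8, 8, 1, 888]
[8, 8, 1]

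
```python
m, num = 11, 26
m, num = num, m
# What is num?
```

Trace:
`m, num = 11, 26` → m = 11; num = 26
`m, num = num, m` → m = 26; num = 11
So num = 11

Answer: 11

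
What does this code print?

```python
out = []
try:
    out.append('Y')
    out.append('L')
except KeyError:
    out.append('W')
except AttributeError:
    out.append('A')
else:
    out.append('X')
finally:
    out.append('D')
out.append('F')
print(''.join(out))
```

Execution trace: 'Y' (try body) → 'L' (try body, no exception) → 'X' (else) → 'D' (finally) → 'F' (after the try/except). Output: YLXDF

Answer: YLXDF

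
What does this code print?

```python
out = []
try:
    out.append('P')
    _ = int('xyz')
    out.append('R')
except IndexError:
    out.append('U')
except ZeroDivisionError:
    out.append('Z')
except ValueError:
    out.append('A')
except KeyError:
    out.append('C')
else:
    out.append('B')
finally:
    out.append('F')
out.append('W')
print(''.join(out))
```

Execution trace: 'P' (try body) → 'A' (except ValueError) → 'F' (finally) → 'W' (after the try/except). Output: PAFW

Answer: PAFW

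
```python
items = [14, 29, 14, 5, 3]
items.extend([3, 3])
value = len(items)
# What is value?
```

Trace:
`items = [14, 29, 14, 5, 3]` → items = [14, 29, 14, 5, 3]
`items.extend([3, 3])` → items = [14, 29, 14, 5, 3, 3, 3]
`value = len(items)` → value = 7
So value = 7

Answer: 7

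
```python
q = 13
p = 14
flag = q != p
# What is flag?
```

Trace:
`q = 13` → q = 13
`p = 14` → p = 14
`flag = q != p` → flag = True
So flag = True

Answer: True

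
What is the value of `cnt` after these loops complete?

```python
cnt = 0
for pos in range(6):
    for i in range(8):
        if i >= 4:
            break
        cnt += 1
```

Inner breaks at 4, outer runs 6 times
`cnt` takes the values: 0 → 1 → 2 → 3 → 4 → 5 → 6 → 7 → 8 → 9 → 10 → 11 → 12 → 13 → 14 → 15 → 16 → 17 → 18 → 19 → 20 → 21 → 22 → 23 → 24

Answer: 24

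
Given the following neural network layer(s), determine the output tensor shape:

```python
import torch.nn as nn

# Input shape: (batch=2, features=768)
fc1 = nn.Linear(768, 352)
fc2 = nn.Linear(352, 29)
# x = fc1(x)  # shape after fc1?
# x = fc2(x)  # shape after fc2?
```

Input: (2, 768) -> after fc1: (2, 352) -> Output: (2, 29)

Answer: (2, 29)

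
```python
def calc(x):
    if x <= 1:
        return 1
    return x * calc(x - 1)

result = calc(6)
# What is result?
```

calc(6) = 6 * 5 * 4 * 3 * 2 * 1 = 720

Answer: 720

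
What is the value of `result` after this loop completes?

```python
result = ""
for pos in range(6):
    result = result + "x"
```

Repeat 'x' 6 times
`result` takes the values: "" → "x" → "xx" → "xxx" → "xxxx" → "xxxxx" → "xxxxxx"

Answer: "xxxxxx"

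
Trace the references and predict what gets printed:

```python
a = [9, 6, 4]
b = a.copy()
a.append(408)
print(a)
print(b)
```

Key concept: list.copy() creates independent copy.
Step by step:
`a = [9, 6, 4]` → a = [9, 6, 4]
`b = a.copy()` → b = [9, 6, 4]
`a.append(408)` → a = [9, 6, 4, 408]
`print(a)` → prints [9, 6, 4, 408]
`print(b)` → prints [9, 6, 4]

Answer:
[9, 6, 4, 408]
[9, 6, 4]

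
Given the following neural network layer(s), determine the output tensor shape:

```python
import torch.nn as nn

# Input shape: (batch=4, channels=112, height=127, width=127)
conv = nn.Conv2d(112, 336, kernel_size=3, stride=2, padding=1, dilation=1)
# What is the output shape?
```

Input: (4, 112, 127, 127) -> Output: (4, 336, 64, 64)

Answer: (4, 336, 64, 64)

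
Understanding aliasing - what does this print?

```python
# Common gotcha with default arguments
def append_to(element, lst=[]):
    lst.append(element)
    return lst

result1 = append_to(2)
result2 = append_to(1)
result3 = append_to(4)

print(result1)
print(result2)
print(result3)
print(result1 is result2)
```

Key concept: mutable default argument gotcha.
Step by step:
`result1 = append_to(2)` → result1 = [2]
`result2 = append_to(1)` → result1 = [2, 1] (same object as result2); result2 = [2, 1] (same object as result1)
`result3 = append_to(4)` → result1 = [2, 1, 4] (same object as result2, result3); result2 = [2, 1, 4] (same object as result1, result3); result3 = [2, 1, 4] (same object as result1, result2)
`print(result1)` → prints [2, 1, 4]
`print(result2)` → prints [2, 1, 4]
`print(result3)` → prints [2, 1, 4]
`print(result1 is result2)` → prints True

Answer:
[2, 1, 4]
[2, 1, 4]
[2, 1, 4]
True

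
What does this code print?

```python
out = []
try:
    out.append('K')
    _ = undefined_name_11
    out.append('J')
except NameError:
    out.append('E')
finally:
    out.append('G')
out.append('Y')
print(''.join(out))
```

Execution trace: 'K' (try body) → 'E' (except NameError) → 'G' (finally) → 'Y' (after the try/except). Output: KEGY

Answer: KEGY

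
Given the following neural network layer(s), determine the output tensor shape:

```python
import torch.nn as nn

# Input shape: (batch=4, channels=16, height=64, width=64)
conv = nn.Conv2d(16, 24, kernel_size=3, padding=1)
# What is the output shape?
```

Input: (4, 16, 64, 64) -> Output: (4, 24, 64, 64)

Answer: (4, 24, 64, 64)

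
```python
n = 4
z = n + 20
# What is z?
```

Trace:
`n = 4` → n = 4
`z = n + 20` → z = 24
So z = 24

Answer: 24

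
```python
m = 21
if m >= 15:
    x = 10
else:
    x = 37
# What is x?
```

Trace:
`m = 21` → m = 21
`if m >= 15: ...` → m >= 15 is True → x = 10
So x = 10

Answer: 10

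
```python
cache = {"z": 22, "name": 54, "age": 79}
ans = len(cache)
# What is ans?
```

Trace:
`cache = {"z": 22, "name": 54, "age": 79}` → cache = {'z': 22, 'name': 54, 'age': 79}
`ans = len(cache)` → ans = 3
So ans = 3

Answer: 3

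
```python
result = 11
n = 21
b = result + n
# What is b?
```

Trace:
`result = 11` → result = 11
`n = 21` → n = 21
`b = result + n` → b = 32
So b = 32

Answer: 32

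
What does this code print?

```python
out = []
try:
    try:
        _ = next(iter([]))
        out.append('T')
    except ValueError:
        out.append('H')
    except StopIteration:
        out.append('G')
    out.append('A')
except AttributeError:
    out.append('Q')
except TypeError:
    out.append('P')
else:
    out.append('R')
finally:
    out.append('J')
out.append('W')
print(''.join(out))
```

Execution trace: 'G' (inner except StopIteration) → 'A' (try body, no exception) → 'R' (else) → 'J' (finally) → 'W' (after the try/except). Output: GARJW

Answer: GARJW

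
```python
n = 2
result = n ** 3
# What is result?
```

Trace:
`n = 2` → n = 2
`result = n ** 3` → result = 8
So result = 8

Answer: 8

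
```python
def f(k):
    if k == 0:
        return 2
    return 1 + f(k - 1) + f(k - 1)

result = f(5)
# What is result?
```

f(k) = 1 + 2·f(k-1), f(0)=2. Closed form: (2+1)·2^5 - 1 = 95.

Answer: 95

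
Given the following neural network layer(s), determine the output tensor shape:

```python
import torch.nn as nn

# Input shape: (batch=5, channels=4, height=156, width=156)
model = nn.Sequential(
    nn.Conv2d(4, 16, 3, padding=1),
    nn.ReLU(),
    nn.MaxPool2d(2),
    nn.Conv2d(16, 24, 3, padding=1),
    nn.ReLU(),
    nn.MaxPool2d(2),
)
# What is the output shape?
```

Input: (5, 4, 156, 156) -> after first Conv2d: (5, 16, 156, 156) -> after first MaxPool2d: (5, 16, 78, 78) -> after second Conv2d: (5, 24, 78, 78) -> Output: (5, 24, 39, 39)

Answer: (5, 24, 39, 39)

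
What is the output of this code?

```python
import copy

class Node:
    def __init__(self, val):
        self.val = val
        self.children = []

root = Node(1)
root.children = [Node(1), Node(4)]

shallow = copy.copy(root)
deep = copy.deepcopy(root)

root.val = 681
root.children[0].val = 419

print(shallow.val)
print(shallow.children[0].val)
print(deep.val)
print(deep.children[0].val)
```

Key concept: deep copy with custom objects.
Step by step:
`root = Node(1)` → root = Node(val=1, children=[])
`root.children = [Node(1), Node(4)]` → root = Node(val=1, children=[Node(val=1, children=[]), Node(val=4, children=[])])
`shallow = copy.copy(root)` → shallow = Node(val=1, children=[Node(val=1, children=[]), Node(val=4, children=[])])
`deep = copy.deepcopy(root)` → deep = Node(val=1, children=[Node(val=1, children=[]), Node(val=4, children=[])])
`root.val = 681` → root = Node(val=681, children=[Node(val=1, children=[]), Node(val=4, children=[])])
`root.children[0].val = 419` → root = Node(val=681, children=[Node(val=419, children=[]), Node(val=4, children=[])]); shallow = Node(val=1, children=[Node(val=419, children=[]), Node(val=4, children=[])])
`print(shallow.val)` → prints 1
`print(shallow.children[0].val)` → prints 419
`print(deep.val)` → prints 1
`print(deep.children[0].val)` → prints 1

Answer:
1
419
1
1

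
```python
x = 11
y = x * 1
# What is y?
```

Trace:
`x = 11` → x = 11
`y = x * 1` → y = 11
So y = 11

Answer: 11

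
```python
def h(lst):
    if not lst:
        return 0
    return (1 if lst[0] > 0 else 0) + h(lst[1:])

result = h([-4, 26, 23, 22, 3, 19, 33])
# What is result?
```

Count of positive elements in [-4, 26, 23, 22, 3, 19, 33] = 6

Answer: 6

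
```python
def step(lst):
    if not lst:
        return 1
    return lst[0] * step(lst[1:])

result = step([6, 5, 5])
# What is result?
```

Product over [6, 5, 5] = 6 * 5 * 5 = 150

Answer: 150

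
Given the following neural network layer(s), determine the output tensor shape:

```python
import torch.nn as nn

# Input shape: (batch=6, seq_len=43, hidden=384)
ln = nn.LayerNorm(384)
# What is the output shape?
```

Input: (6, 43, 384) -> Output: (6, 43, 384)

Answer: (6, 43, 384)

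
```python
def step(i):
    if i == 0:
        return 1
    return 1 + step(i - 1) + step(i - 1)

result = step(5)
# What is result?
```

step(i) = 1 + 2·step(i-1), step(0)=1. Closed form: (1+1)·2^5 - 1 = 63.

Answer: 63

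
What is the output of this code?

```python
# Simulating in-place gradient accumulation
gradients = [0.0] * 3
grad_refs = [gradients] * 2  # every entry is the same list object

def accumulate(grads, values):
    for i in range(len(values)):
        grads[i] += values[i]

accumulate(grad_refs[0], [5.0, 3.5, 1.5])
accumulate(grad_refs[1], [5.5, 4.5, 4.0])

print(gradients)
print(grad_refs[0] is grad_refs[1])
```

Key concept: gradient accumulation aliasing.
Step by step:
`gradients = [0.0] * 3` → gradients = [0.0, 0.0, 0.0]
`grad_refs = [gradients] * 2` → grad_refs = [[0.0, 0.0, 0.0], [0.0, 0.0, 0.0]]
`accumulate(grad_refs[0], [5.0, 3.5, 1.5])` → gradients = [5.0, 3.5, 1.5]; grad_refs = [[5.0, 3.5, 1.5], [5.0, 3.5, 1.5]]
`accumulate(grad_refs[1], [5.5, 4.5, 4.0])` → gradients = [10.5, 8.0, 5.5]; grad_refs = [[10.5, 8.0, 5.5], [10.5, 8.0, 5.5]]
`print(gradients)` → prints [10.5, 8.0, 5.5]
`print(grad_refs[0] is grad_refs[1])` → prints True

Answer:
[10.5, 8.0, 5.5]
True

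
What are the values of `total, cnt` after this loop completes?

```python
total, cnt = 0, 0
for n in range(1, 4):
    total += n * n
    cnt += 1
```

Sum of squares and count
`total, cnt` takes the values: (0, 0) → (1, 0) → (1, 1) → (5, 1) → (5, 2) → (14, 2) → (14, 3)

Answer: 14, 3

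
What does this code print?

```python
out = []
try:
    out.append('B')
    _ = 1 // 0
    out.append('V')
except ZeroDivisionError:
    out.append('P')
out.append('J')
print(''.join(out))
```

Execution trace: 'B' (try body) → 'P' (except ZeroDivisionError) → 'J' (after the try/except). Output: BPJ

Answer: BPJ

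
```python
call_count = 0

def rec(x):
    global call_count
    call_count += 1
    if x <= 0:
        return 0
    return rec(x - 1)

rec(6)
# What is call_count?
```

Linear recursion stepping by 1: 7 calls from x=6 down to ≤0.

Answer: 7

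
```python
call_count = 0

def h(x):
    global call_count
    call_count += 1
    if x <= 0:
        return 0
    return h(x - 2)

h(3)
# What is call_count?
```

Linear recursion stepping by 2: 3 calls from x=3 down to ≤0.

Answer: 3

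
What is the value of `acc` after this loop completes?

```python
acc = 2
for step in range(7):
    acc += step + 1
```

Start at 2, add 1 to 7 = 30
`acc` takes the values: 2 → 3 → 5 → 8 → 12 → 17 → 23 → 30

Answer: 30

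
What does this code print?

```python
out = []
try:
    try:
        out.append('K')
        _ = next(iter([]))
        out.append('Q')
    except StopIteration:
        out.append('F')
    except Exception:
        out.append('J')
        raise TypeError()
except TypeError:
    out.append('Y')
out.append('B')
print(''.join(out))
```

Execution trace: 'K' (inner try body) → 'F' (inner except StopIteration) → 'B' (after the try/except). Output: KFB

Answer: KFB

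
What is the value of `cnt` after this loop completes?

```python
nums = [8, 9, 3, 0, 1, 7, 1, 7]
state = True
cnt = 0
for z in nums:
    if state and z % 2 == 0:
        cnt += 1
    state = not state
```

Count even values at even positions
`cnt` takes the values: 0 → 1

Answer: 1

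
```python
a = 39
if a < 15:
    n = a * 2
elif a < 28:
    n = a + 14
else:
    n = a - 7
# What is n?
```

Trace:
`a = 39` → a = 39
`if a < 15: ...` → a < 15 is False, a < 28 is False, take else branch → n = 32
So n = 32

Answer: 32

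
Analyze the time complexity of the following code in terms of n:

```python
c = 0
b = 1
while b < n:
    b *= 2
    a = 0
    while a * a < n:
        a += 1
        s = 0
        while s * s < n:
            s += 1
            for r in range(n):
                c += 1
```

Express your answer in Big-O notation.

Each loop level contributes: log n × √n × √n × n. Multiplying the contributions gives O(n^2 log n).

Answer: O(n^2 log n)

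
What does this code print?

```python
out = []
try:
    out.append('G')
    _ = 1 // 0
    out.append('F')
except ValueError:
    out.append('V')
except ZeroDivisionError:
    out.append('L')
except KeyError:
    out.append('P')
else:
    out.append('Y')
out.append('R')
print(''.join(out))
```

Execution trace: 'G' (try body) → 'L' (except ZeroDivisionError) → 'R' (after the try/except). Output: GLR

Answer: GLR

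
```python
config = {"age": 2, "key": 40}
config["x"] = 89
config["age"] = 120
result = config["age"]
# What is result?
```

Trace:
`config = {"age": 2, "key": 40}` → config = {'age': 2, 'key': 40}
`config["x"] = 89` → config = {'age': 2, 'key': 40, 'x': 89}
`config["age"] = 120` → config = {'age': 120, 'key': 40, 'x': 89}
`result = config["age"]` → result = 120
So result = 120

Answer: 120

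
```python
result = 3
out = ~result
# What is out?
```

Trace:
`result = 3` → result = 3
`out = ~result` → out = -4
So out = -4

Answer: -4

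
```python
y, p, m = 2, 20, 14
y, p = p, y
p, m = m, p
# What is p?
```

Trace:
`y, p, m = 2, 20, 14` → y = 2; p = 20; m = 14
`y, p = p, y` → y = 20; p = 2
`p, m = m, p` → p = 14; m = 2
So p = 14

Answer: 14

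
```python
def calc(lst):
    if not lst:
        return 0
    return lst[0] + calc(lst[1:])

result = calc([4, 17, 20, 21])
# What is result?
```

4 + 17 + 20 + 21 + 0 = 62

Answer: 62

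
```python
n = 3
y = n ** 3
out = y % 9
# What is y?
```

Trace:
`n = 3` → n = 3
`y = n ** 3` → y = 27
`out = y % 9` → out = 0
So y = 27

Answer: 27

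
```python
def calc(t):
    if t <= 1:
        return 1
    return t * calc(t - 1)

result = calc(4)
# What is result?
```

calc(4) = 4 * 3 * 2 * 1 = 24

Answer: 24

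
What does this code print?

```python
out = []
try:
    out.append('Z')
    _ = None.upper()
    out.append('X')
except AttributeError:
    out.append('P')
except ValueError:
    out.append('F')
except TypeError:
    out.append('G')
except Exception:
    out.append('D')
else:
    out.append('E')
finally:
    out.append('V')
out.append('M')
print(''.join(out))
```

Execution trace: 'Z' (try body) → 'P' (except AttributeError) → 'V' (finally) → 'M' (after the try/except). Output: ZPVM

Answer: ZPVM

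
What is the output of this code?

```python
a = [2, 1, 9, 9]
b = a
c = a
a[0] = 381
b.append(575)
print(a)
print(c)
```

Key concept: multiple aliases.
Step by step:
`a = [2, 1, 9, 9]` → a = [2, 1, 9, 9]
`b = a` → b = [2, 1, 9, 9] (same object as a)
`c = a` → c = [2, 1, 9, 9] (same object as a, b)
`a[0] = 381` → a = [381, 1, 9, 9] (same object as b, c); b = [381, 1, 9, 9] (same object as a, c); c = [381, 1, 9, 9] (same object as a, b)
`b.append(575)` → a = [381, 1, 9, 9, 575] (same object as b, c); b = [381, 1, 9, 9, 575] (same object as a, c); c = [381, 1, 9, 9, 575] (same object as a, b)
`print(a)` → prints [381, 1, 9, 9, 575]
`print(c)` → prints [381, 1, 9, 9, 575]

Answer:
[381, 1, 9, 9, 575]
[381, 1, 9, 9, 575]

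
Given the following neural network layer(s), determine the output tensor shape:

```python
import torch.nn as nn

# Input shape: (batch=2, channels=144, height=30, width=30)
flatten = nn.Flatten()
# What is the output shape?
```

Input: (2, 144, 30, 30) -> Output: (2, 129600)

Answer: (2, 129600)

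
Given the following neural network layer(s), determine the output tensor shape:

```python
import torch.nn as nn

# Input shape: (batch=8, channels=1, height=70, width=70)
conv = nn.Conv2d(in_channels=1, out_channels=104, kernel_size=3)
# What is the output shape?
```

Input: (8, 1, 70, 70) -> Output: (8, 104, 68, 68)

Answer: (8, 104, 68, 68)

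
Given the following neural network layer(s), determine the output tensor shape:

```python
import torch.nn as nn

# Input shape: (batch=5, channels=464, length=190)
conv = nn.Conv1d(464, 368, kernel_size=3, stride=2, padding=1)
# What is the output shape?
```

Input: (5, 464, 190) -> Output: (5, 368, 95)

Answer: (5, 368, 95)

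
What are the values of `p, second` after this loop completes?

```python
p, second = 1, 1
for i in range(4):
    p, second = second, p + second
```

Fibonacci: after 4 iterations
`p, second` takes the values: (1, 1) → (1, 2) → (2, 3) → (3, 5) → (5, 8)

Answer: 5, 8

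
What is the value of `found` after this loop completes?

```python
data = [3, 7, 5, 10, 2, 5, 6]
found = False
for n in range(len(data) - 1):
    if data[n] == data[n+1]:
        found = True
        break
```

Check consecutive duplicates in [3, 7, 5, 10, 2, 5, 6]
`found` takes the values: False

Answer: False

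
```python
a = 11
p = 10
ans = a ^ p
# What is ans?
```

Trace:
`a = 11` → a = 11
`p = 10` → p = 10
`ans = a ^ p` → ans = 1
So ans = 1

Answer: 1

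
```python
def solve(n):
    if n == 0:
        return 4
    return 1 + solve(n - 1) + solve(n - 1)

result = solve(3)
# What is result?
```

solve(n) = 1 + 2·solve(n-1), solve(0)=4. Closed form: (4+1)·2^3 - 1 = 39.

Answer: 39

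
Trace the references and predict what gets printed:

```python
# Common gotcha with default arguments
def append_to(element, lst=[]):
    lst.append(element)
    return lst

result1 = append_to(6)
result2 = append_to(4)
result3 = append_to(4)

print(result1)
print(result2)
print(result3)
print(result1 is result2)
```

Key concept: mutable default argument gotcha.
Step by step:
`result1 = append_to(6)` → result1 = [6]
`result2 = append_to(4)` → result1 = [6, 4] (same object as result2); result2 = [6, 4] (same object as result1)
`result3 = append_to(4)` → result1 = [6, 4, 4] (same object as result2, result3); result2 = [6, 4, 4] (same object as result1, result3); result3 = [6, 4, 4] (same object as result1, result2)
`print(result1)` → prints [6, 4, 4]
`print(result2)` → prints [6, 4, 4]
`print(result3)` → prints [6, 4, 4]
`print(result1 is result2)` → prints True

Answer:
[6, 4, 4]
[6, 4, 4]
[6, 4, 4]
True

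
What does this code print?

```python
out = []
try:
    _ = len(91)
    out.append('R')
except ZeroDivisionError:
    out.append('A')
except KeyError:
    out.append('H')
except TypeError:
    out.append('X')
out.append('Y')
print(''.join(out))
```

Execution trace: 'X' (except TypeError) → 'Y' (after the try/except). Output: XY

Answer: XY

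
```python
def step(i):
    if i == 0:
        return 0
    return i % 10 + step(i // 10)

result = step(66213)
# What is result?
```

Sum of digits of 66213: 3 + 1 + 2 + 6 + 6 = 18

Answer: 18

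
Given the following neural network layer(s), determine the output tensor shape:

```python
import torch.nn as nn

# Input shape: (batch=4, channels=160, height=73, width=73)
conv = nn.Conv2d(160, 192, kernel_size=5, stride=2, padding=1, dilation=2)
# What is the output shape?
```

Input: (4, 160, 73, 73) -> Output: (4, 192, 34, 34)

Answer: (4, 192, 34, 34)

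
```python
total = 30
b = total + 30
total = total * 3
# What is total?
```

Trace:
`total = 30` → total = 30
`b = total + 30` → b = 60
`total = total * 3` → total = 90
So total = 90

Answer: 90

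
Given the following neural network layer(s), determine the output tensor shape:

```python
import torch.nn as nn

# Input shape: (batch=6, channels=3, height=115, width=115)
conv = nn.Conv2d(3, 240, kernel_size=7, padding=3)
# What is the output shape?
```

Input: (6, 3, 115, 115) -> Output: (6, 240, 115, 115)

Answer: (6, 240, 115, 115)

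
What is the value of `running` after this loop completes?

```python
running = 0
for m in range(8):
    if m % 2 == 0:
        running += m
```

Sum of even numbers 0 to 7
`running` takes the values: 0 → 2 → 6 → 12

Answer: 12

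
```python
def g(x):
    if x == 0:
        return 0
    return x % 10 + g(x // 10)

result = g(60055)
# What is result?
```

Sum of digits of 60055: 5 + 5 + 0 + 0 + 6 = 16

Answer: 16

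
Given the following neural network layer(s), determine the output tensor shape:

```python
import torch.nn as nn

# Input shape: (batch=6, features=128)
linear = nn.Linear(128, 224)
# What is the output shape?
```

Input: (6, 128) -> Output: (6, 224)

Answer: (6, 224)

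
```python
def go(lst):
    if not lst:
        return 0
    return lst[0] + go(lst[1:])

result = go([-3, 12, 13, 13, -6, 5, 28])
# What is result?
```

(-3) + 12 + 13 + 13 + (-6) + 5 + 28 + 0 = 62

Answer: 62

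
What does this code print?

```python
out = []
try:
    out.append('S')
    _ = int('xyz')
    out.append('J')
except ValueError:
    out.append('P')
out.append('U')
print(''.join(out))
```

Execution trace: 'S' (try body) → 'P' (except ValueError) → 'U' (after the try/except). Output: SPU

Answer: SPU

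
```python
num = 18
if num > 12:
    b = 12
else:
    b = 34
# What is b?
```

Trace:
`num = 18` → num = 18
`if num > 12: ...` → num > 12 is True → b = 12
So b = 12

Answer: 12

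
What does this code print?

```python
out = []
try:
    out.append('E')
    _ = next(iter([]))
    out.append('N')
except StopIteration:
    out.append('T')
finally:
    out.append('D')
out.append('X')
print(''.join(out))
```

Execution trace: 'E' (try body) → 'T' (except StopIteration) → 'D' (finally) → 'X' (after the try/except). Output: ETDX

Answer: ETDX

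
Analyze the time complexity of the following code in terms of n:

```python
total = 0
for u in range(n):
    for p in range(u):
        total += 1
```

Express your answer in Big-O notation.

Each loop level contributes: n × n. Multiplying the contributions gives O(n^2).

Answer: O(n^2)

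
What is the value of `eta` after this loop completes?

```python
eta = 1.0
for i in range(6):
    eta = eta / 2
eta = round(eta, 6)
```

Halving LR 6 times: 1 / 2^6
`eta` takes the values: 1.0 → 0.5 → 0.25 → 0.125 → 0.0625 → 0.03125 → 0.015625

Answer: 0.015625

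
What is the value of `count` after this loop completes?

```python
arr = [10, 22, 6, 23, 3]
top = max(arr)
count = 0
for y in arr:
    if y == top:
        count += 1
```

Count of max value 23 in [10, 22, 6, 23, 3]
`count` takes the values: 0 → 1

Answer: 1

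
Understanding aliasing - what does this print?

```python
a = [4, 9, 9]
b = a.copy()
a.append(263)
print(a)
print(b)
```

Key concept: list.copy() creates independent copy.
Step by step:
`a = [4, 9, 9]` → a = [4, 9, 9]
`b = a.copy()` → b = [4, 9, 9]
`a.append(263)` → a = [4, 9, 9, 263]
`print(a)` → prints [4, 9, 9, 263]
`print(b)` → prints [4, 9, 9]

Answer:
[4, 9, 9, 263]
[4, 9, 9]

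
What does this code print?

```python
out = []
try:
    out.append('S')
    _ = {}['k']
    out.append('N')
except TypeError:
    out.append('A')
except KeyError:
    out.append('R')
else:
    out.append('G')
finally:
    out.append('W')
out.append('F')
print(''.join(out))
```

Execution trace: 'S' (try body) → 'R' (except KeyError) → 'W' (finally) → 'F' (after the try/except). Output: SRWF

Answer: SRWF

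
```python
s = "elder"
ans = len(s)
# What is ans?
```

Trace:
`s = "elder"` → s = 'elder'
`ans = len(s)` → ans = 5
So ans = 5

Answer: 5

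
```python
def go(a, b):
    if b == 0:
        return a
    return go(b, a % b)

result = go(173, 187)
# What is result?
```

go(173, 187) -> go(187, 173) -> go(173, 14) -> go(14, 5) -> go(5, 4) -> go(4, 1) -> go(1, 0) -> 1

Answer: 1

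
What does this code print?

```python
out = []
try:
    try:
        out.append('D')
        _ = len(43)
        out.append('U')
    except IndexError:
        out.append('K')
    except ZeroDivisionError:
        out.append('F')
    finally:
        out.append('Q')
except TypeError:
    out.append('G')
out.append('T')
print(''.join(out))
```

Execution trace: 'D' (try body) → 'Q' (finally) → 'G' (outer except TypeError) → 'T' (after the try/except). Output: DQGT

Answer: DQGT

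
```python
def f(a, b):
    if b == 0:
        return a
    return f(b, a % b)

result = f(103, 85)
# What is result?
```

f(103, 85) -> f(85, 18) -> f(18, 13) -> f(13, 5) -> f(5, 3) -> f(3, 2) -> f(2, 1) -> f(1, 0) -> 1

Answer: 1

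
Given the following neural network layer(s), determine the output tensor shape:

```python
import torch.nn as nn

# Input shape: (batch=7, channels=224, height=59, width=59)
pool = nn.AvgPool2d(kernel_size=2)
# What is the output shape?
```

Input: (7, 224, 59, 59) -> Output: (7, 224, 29, 29)

Answer: (7, 224, 29, 29)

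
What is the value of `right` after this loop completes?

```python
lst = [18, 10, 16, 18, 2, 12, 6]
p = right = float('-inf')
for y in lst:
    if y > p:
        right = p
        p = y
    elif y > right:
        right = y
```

Second largest (with repeats) in [18, 10, 16, 18, 2, 12, 6]
`right` takes the values: -inf → 10 → 16 → 18

Answer: 18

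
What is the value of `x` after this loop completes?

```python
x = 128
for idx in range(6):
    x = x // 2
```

Halve 6 times: 128 // 2^6 = 2
`x` takes the values: 128 → 64 → 32 → 16 → 8 → 4 → 2

Answer: 2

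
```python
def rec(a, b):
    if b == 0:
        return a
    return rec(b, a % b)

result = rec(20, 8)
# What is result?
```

rec(20, 8) -> rec(8, 4) -> rec(4, 0) -> 4

Answer: 4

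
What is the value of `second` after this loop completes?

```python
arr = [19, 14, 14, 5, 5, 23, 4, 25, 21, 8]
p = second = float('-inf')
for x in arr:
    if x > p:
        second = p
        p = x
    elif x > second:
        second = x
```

Second largest (with repeats) in [19, 14, 14, 5, 5, 23, 4, 25, 21, 8]
`second` takes the values: -inf → 14 → 19 → 23

Answer: 23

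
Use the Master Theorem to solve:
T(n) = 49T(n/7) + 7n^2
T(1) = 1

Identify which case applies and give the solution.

a=49, b=7, f(n)=7n^2. log_7(49) = 2. Since c=2 = 2, Case 2 applies: T(n) = Θ(n^log_b(a) · log n) = O(n^2 log n).

Answer: O(n^2 log n) - Case 2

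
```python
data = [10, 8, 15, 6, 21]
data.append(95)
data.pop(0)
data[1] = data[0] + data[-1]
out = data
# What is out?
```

Trace:
`data = [10, 8, 15, 6, 21]` → data = [10, 8, 15, 6, 21]
`data.append(95)` → data = [10, 8, 15, 6, 21, 95]
`data.pop(0)` → data = [8, 15, 6, 21, 95]
`data[1] = data[0] + data[-1]` → data = [8, 103, 6, 21, 95]
`out = data` → out = [8, 103, 6, 21, 95]
So out = [8, 103, 6, 21, 95]

Answer: [8, 103, 6, 21, 95]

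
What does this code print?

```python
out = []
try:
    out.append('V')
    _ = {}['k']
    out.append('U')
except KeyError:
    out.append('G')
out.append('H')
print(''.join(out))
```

Execution trace: 'V' (try body) → 'G' (except KeyError) → 'H' (after the try/except). Output: VGH

Answer: VGH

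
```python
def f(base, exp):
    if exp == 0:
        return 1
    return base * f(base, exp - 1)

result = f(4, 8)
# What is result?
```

f(4, 8) = 4 * 4 * 4 * 4 * 4 * 4 * 4 * 4 = 65536

Answer: 65536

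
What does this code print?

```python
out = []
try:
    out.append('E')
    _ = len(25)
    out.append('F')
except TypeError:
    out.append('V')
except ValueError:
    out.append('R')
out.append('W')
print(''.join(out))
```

Execution trace: 'E' (try body) → 'V' (except TypeError) → 'W' (after the try/except). Output: EVW

Answer: EVW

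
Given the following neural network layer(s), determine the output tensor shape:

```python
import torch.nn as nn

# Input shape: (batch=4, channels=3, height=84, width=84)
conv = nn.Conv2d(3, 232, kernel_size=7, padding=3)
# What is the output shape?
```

Input: (4, 3, 84, 84) -> Output: (4, 232, 84, 84)

Answer: (4, 232, 84, 84)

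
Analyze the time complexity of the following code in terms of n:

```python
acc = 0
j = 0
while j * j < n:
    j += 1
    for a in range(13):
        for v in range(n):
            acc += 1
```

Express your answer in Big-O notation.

Each loop level contributes: √n × 1 × n. Multiplying the contributions gives O(n√n).

Answer: O(n√n)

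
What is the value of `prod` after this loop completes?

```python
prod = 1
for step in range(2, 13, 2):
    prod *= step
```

Product of even numbers 2 to 12
`prod` takes the values: 1 → 2 → 8 → 48 → 384 → 3840 → 46080

Answer: 46080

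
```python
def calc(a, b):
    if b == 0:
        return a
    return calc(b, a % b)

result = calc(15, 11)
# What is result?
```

calc(15, 11) -> calc(11, 4) -> calc(4, 3) -> calc(3, 1) -> calc(1, 0) -> 1

Answer: 1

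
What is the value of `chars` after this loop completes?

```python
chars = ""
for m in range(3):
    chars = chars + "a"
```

Repeat 'a' 3 times
`chars` takes the values: "" → "a" → "aa" → "aaa"

Answer: "aaa"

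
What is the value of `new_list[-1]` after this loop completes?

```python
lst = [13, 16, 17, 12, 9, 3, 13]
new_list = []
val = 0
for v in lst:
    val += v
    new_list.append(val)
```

Cumulative sum ends at 83
`new_list` takes the values: [] → [13] → [13, 29] → [13, 29, 46] → [13, 29, 46, 58] → [13, 29, 46, 58, 67] → [13, 29, 46, 58, 67, 70] → [13, 29, 46, 58, 67, 70, 83]
So `new_list[-1]` = 83

Answer: 83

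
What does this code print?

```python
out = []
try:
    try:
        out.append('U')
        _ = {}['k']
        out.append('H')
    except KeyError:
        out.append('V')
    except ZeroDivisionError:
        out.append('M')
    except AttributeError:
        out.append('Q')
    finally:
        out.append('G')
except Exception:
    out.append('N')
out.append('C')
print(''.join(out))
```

Execution trace: 'U' (inner try body) → 'V' (inner except KeyError) → 'G' (inner finally) → 'C' (after the try/except). Output: UVGC

Answer: UVGC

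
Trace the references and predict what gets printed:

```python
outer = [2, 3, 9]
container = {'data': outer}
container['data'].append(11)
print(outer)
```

Key concept: dict holds reference to list.
Step by step:
`outer = [2, 3, 9]` → outer = [2, 3, 9]
`container = {'data': outer}` → container = {'data': [2, 3, 9]}
`container['data'].append(11)` → outer = [2, 3, 9, 11]; container = {'data': [2, 3, 9, 11]}
`print(outer)` → prints [2, 3, 9, 11]

Answer: [2, 3, 9, 11]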